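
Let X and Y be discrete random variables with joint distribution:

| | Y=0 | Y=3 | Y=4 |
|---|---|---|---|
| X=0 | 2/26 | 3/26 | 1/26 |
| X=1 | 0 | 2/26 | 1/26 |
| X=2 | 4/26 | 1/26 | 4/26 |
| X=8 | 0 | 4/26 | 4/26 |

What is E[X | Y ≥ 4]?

41/10

P(Y ≥ 4) = 5/13.
Σ X·P over the event = 0·(1/26) + 1·(1/26) + 2·(4/26) + 8·(4/26) = 41/26.
E[X | Y ≥ 4] = (41/26) / (5/13) = 41/10.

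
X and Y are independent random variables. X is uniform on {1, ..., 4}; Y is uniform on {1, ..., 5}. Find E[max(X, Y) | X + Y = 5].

7/2

Outcomes with X + Y = 5: (1,4), (2,3), (3,2), (4,1), each with probability 1/20.
E[max(X, Y) | X + Y = 5] = (4 + 3 + 3 + 4) / 4 = 7/2.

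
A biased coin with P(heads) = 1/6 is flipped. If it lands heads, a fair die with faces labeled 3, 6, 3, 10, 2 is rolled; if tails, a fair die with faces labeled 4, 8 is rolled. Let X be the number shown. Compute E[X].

E[X | heads] = (3+6+3+10+2)/5 = 24/5.
E[X | tails] = (4+8)/2 = 6.
E[X] = (1/6)·(24/5) + (5/6)·(6) = 29/5.

29/5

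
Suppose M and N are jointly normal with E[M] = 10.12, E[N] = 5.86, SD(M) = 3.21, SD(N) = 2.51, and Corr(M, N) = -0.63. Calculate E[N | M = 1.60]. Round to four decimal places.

For a bivariate normal, E[N | M=x] = μ_N + ρ·(σ_N/σ_M)·(x − μ_M).
E[N | M=1.60] = 5.86 + (-0.63)·(2.51/3.21)·(1.60 − (10.12)) = 5.86 + (-0.49262)·(-8.52) = 10.0571.

10.0571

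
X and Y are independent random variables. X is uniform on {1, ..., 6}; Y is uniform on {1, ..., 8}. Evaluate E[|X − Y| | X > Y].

7/3

P(X > Y) = 5/16.
Summing |X−Y|·P(x,y) over outcomes with X > Y gives 35/48.
E[|X − Y| | X > Y] = (35/48) / (5/16) = 7/3.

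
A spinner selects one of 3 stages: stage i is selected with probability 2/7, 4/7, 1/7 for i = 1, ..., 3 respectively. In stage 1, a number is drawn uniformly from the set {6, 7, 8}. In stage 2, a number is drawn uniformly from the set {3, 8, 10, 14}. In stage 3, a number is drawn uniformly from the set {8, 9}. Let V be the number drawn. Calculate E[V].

E[V | stage 1] = (6+7+8)/3 = 7.
E[V | stage 2] = (3+8+10+14)/4 = 35/4.
E[V | stage 3] = (8+9)/2 = 17/2.
By the law of total expectation,
E[V] = (2/7)·(7) + (4/7)·(35/4) + (1/7)·(17/2) = 115/14.

115/14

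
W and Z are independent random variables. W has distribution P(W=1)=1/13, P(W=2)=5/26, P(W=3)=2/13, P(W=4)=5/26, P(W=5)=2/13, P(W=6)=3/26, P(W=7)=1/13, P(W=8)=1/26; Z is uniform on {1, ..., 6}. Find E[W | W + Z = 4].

24/11

P(W + Z = 4) = 11/156.
Summing W·P(x,y) over outcomes with W + Z = 4 gives 2/13.
E[W | W + Z = 4] = (2/13) / (11/156) = 24/11.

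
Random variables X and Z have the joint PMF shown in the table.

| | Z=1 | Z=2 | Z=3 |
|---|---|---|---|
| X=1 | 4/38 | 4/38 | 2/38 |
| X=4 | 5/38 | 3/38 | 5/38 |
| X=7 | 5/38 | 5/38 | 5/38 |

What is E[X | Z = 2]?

17/4

P(Z = 2) = 6/19.
Σ X·P over the event = 1·(4/38) + 4·(3/38) + 7·(5/38) = 51/38.
E[X | Z = 2] = (51/38) / (6/19) = 17/4.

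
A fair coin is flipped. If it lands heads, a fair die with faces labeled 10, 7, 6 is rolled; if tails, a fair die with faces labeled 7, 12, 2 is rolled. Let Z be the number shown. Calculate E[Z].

E[Z | heads] = (10+7+6)/3 = 23/3.
E[Z | tails] = (7+12+2)/3 = 7.
By the law of total expectation,
E[Z] = (1/2)·(23/3) + (1/2)·(7) = 22/3.

22/3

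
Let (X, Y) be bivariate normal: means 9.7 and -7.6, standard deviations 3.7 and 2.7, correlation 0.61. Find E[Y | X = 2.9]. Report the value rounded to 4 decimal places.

For a bivariate normal, E[Y | X=x] = μ_Y + ρ·(σ_Y/σ_X)·(x − μ_X).
E[Y | X=2.9] = -7.6 + (0.61)·(2.7/3.7)·(2.9 − (9.7)) = -7.6 + (0.445135)·(-6.8) = -10.6269.

-10.6269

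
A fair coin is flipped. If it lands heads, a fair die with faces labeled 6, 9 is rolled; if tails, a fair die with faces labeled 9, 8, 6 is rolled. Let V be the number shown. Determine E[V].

91/12

E[V | heads] = (6+9)/2 = 15/2.
E[V | tails] = (9+8+6)/3 = 23/3.
E[V] = (1/2)·(15/2) + (1/2)·(23/3) = 91/12.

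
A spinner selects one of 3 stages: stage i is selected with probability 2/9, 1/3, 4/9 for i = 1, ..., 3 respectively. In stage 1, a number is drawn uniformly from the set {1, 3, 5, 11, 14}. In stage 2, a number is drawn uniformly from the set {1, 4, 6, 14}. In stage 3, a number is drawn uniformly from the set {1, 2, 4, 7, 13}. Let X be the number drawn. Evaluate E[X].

1079/180

E[X | stage 1] = (1+3+5+11+14)/5 = 34/5.
E[X | stage 2] = (1+4+6+14)/4 = 25/4.
E[X | stage 3] = (1+2+4+7+13)/5 = 27/5.
E[X] = (2/9)·(34/5) + (1/3)·(25/4) + (4/9)·(27/5) = 1079/180.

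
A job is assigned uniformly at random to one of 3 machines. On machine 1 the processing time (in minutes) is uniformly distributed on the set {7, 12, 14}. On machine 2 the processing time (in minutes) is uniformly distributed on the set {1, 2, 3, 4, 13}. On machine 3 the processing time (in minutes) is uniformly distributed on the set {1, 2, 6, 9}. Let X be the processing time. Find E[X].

67/10

E[X | machine 1] = (7+12+14)/3 = 11.
E[X | machine 2] = (1+2+3+4+13)/5 = 23/5.
E[X | machine 3] = (1+2+6+9)/4 = 9/2.
E[X] = (1/3)·(11) + (1/3)·(23/5) + (1/3)·(9/2) = 67/10.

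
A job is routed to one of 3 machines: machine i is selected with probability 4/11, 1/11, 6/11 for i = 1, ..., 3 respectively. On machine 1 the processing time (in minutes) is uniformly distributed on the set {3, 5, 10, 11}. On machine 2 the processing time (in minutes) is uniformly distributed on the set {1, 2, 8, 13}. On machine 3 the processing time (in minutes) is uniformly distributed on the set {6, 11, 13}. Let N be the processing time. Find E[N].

95/11

E[N | machine 1] = (3+5+10+11)/4 = 29/4.
E[N | machine 2] = (1+2+8+13)/4 = 6.
E[N | machine 3] = (6+11+13)/3 = 10.
By the law of total expectation,
E[N] = (4/11)·(29/4) + (1/11)·(6) + (6/11)·(10) = 95/11.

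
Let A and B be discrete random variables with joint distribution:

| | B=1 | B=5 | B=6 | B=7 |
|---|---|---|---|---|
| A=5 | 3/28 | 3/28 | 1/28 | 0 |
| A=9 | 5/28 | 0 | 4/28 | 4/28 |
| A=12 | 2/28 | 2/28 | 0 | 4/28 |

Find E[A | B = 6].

P(B = 6) = 5/28.
Σ A·P over the event = 5·(1/28) + 9·(4/28) = 41/28.
E[A | B = 6] = (41/28) / (5/28) = 41/5.

41/5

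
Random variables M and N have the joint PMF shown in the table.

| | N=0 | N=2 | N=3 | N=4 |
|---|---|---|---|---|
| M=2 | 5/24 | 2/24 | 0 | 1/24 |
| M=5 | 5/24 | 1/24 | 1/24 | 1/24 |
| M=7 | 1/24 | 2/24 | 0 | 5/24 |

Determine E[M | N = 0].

42/11

P(N = 0) = 11/24.
Summing M·P(M=x,N=y) over the conditioning event gives 7/4.
E[M | N = 0] = (7/4) / (11/24) = 42/11.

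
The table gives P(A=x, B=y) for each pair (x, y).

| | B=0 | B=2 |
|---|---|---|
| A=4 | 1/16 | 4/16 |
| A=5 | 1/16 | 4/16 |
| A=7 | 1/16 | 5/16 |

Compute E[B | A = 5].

P(A = 5) = 5/16.
Σ B·P over the event = 0·(1/16) + 2·(4/16) = 1/2.
E[B | A = 5] = (1/2) / (5/16) = 8/5.

8/5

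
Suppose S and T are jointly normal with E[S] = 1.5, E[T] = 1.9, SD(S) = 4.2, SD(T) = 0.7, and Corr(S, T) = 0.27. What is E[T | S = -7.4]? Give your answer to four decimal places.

1.4995

For a bivariate normal, E[T | S=x] = μ_T + ρ·(σ_T/σ_S)·(x − μ_S).
E[T | S=-7.4] = 1.9 + (0.27)·(0.7/4.2)·(-7.4 − (1.5)) = 1.9 + (0.045)·(-8.9) = 1.4995.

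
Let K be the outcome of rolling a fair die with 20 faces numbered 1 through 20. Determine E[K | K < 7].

7/2

Given K < 7, K is equally likely to be any of {1, 2, 3, 4, 5, 6}.
E[K | K < 7] = (1 + 2 + 3 + 4 + 5 + 6) / 6 = 7/2.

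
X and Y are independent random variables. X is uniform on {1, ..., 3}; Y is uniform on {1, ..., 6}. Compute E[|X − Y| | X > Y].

4/3

Outcomes with X > Y: (2,1), (3,1), (3,2), each with probability 1/18.
E[|X − Y| | X > Y] = (1 + 2 + 1) / 3 = 4/3.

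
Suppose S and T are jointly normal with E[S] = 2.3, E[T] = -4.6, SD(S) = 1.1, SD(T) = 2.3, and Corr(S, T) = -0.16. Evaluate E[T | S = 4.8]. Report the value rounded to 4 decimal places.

-5.4364

The regression of T on S has slope ρ·σ_T/σ_S and passes through (μ_S, μ_T).
E[T | S=4.8] = -4.6 + (-0.16)·(2.3/1.1)·(4.8 − (2.3)) = -4.6 + (-0.33455)·(2.5) = -5.4364.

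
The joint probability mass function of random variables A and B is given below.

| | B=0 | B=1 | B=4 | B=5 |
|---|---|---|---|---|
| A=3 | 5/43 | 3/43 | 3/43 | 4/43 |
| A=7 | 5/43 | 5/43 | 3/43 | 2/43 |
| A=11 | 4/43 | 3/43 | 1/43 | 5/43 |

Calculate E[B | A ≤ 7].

P(A ≤ 7) = 30/43.
Summing B·P(A=x,B=y) over the conditioning event gives 62/43.
E[B | A ≤ 7] = (62/43) / (30/43) = 31/15.

31/15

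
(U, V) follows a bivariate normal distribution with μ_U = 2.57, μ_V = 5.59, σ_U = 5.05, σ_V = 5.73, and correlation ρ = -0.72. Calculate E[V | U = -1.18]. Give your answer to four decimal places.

The regression of V on U has slope ρ·σ_V/σ_U and passes through (μ_U, μ_V).
E[V | U=-1.18] = 5.59 + (-0.72)·(5.73/5.05)·(-1.18 − (2.57)) = 5.59 + (-0.81695)·(-3.75) = 8.6536.

8.6536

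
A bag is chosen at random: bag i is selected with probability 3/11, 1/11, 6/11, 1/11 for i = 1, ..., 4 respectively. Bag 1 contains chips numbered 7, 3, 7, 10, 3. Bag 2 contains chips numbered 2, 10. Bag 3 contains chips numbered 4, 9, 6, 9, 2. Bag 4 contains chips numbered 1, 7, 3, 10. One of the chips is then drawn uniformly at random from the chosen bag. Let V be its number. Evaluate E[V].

261/44

E[V | bag 1] = (7+3+7+10+3)/5 = 6.
E[V | bag 2] = (2+10)/2 = 6.
E[V | bag 3] = (4+9+6+9+2)/5 = 6.
E[V | bag 4] = (1+7+3+10)/4 = 21/4.
E[V] = (3/11)·(6) + (1/11)·(6) + (6/11)·(6) + (1/11)·(21/4) = 261/44.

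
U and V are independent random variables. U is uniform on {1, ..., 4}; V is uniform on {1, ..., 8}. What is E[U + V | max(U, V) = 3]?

24/5

Outcomes with max(U, V) = 3: (1,3), (2,3), (3,1), (3,2), (3,3), each with probability 1/32.
E[U + V | max(U, V) = 3] = (4 + 5 + 4 + 5 + 6) / 5 = 24/5.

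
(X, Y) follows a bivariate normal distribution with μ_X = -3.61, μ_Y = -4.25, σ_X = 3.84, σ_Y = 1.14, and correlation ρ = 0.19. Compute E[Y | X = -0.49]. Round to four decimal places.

The regression of Y on X has slope ρ·σ_Y/σ_X and passes through (μ_X, μ_Y).
E[Y | X=-0.49] = -4.25 + (0.19)·(1.14/3.84)·(-0.49 − (-3.61)) = -4.25 + (0.056406)·(3.12) = -4.0740.

-4.0740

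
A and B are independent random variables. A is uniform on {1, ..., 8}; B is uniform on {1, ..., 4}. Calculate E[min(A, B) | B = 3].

21/8

Outcomes with B = 3: (1,3), (2,3), (3,3), (4,3), (5,3), (6,3), (7,3), (8,3), each with probability 1/32.
E[min(A, B) | B = 3] = (1 + 2 + 3 + 3 + 3 + 3 + 3 + 3) / 8 = 21/8.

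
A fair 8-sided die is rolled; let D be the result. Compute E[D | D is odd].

Given D is odd, D is equally likely to be any of {1, 3, 5, 7}.
E[D | D is odd] = (1 + 3 + 5 + 7) / 4 = 4.

4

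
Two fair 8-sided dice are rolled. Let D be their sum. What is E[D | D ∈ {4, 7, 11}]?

P(D ∈ {4, 7, 11}) = 15/64.
Σ over the event: 4·3/64 + 7·3/32 + 11·3/32 = 15/8.
E[D | D ∈ {4, 7, 11}] = (15/8) / (15/64) = 8.

8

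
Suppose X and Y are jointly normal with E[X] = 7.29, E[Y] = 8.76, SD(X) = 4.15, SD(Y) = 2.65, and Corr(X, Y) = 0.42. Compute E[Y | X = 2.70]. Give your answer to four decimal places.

E[Y | X=x] = μ_Y + ρ(σ_Y/σ_X)(x − μ_X) for jointly normal variables.
E[Y | X=2.70] = 8.76 + (0.42)·(2.65/4.15)·(2.70 − (7.29)) = 8.76 + (0.26819)·(-4.59) = 7.5290.

7.5290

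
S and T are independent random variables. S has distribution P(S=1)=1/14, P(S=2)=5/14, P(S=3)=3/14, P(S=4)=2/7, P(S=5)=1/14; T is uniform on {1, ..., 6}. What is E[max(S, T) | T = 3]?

P(T = 3) = 1/6.
Summing max(S,T)·P(x,y) over outcomes with T = 3 gives 4/7.
E[max(S, T) | T = 3] = (4/7) / (1/6) = 24/7.

24/7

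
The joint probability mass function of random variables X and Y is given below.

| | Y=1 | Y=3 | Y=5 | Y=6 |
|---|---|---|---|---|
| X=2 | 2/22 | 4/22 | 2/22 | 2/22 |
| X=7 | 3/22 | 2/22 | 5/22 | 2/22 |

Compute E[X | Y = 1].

P(Y = 1) = 5/22.
Σ X·P over the event = 2·(2/22) + 7·(3/22) = 25/22.
E[X | Y = 1] = (25/22) / (5/22) = 5.

5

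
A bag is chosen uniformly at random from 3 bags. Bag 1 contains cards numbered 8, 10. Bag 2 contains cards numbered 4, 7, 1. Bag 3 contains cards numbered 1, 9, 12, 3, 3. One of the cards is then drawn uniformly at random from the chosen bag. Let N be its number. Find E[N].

31/5

E[N | bag 1] = (8+10)/2 = 9.
E[N | bag 2] = (4+7+1)/3 = 4.
E[N | bag 3] = (1+9+12+3+3)/5 = 28/5.
By the law of total expectation,
E[N] = (1/3)·(9) + (1/3)·(4) + (1/3)·(28/5) = 31/5.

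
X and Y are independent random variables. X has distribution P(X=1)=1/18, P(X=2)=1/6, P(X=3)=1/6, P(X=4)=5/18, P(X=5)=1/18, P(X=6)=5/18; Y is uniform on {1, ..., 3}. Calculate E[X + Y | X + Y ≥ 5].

P(X + Y ≥ 5) = 7/9.
Summing (X+Y)·P(x,y) over outcomes with X + Y ≥ 5 gives 31/6.
E[X + Y | X + Y ≥ 5] = (31/6) / (7/9) = 93/14.

93/14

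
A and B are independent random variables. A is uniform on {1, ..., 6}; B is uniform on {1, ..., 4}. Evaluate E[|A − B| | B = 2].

Outcomes with B = 2: (1,2), (2,2), (3,2), (4,2), (5,2), (6,2), each with probability 1/24.
E[|A − B| | B = 2] = (1 + 0 + 1 + 2 + 3 + 4) / 6 = 11/6.

11/6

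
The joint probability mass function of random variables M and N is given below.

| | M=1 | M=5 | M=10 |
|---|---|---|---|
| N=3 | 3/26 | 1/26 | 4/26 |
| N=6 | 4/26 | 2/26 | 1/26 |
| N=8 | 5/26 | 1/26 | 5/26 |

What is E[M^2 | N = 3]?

P(N = 3) = 4/13.
Σ M^2·P over the event = 1·(3/26) + 25·(1/26) + 100·(4/26) = 214/13.
E[M^2 | N = 3] = (214/13) / (4/13) = 107/2.

107/2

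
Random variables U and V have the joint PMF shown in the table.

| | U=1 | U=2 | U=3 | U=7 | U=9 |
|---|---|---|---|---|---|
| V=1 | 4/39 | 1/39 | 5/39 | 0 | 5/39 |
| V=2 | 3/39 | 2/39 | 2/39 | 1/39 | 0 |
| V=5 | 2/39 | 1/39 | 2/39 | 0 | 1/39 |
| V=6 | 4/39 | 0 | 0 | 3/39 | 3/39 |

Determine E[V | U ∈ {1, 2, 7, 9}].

P(U ∈ {1, 2, 7, 9}) = 10/13.
Summing V·P(U=x,V=y) over the conditioning event gives 34/13.
E[V | U ∈ {1, 2, 7, 9}] = (34/13) / (10/13) = 17/5.

17/5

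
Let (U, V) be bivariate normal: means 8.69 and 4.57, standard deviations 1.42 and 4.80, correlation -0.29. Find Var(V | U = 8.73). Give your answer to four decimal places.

For a bivariate normal, Var(V | U=x) = σ_V²(1 − ρ²).
Var(V | U=8.73) = (4.80)²·(1 − (-0.29)²) = 23.04·0.9159 = 21.1023.

21.1023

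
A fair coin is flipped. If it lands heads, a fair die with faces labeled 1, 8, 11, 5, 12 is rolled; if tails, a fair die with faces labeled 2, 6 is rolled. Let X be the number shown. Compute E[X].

E[X | heads] = (1+8+11+5+12)/5 = 37/5.
E[X | tails] = (2+6)/2 = 4.
E[X] = (1/2)·(37/5) + (1/2)·(4) = 57/10.

57/10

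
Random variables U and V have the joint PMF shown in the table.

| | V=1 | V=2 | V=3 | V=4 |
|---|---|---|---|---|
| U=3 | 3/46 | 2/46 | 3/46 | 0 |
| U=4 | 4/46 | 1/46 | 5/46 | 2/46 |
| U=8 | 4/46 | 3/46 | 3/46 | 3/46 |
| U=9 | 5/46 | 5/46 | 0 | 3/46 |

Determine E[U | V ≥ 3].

P(V ≥ 3) = 19/46.
Σ U·P over the event = 3·(3/46) + 4·(5/46) + 4·(2/46) + 8·(3/46) + 8·(3/46) + 9·(3/46) = 56/23.
E[U | V ≥ 3] = (56/23) / (19/46) = 112/19.

112/19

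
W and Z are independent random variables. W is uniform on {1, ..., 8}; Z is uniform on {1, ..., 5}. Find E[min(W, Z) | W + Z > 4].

93/34

P(W + Z > 4) = 17/20.
Summing min(W,Z)·P(x,y) over outcomes with W + Z > 4 gives 93/40.
E[min(W, Z) | W + Z > 4] = (93/40) / (17/20) = 93/34.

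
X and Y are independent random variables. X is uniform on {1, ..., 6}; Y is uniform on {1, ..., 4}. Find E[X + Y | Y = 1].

9/2

Outcomes with Y = 1: (1,1), (2,1), (3,1), (4,1), (5,1), (6,1), each with probability 1/24.
E[X + Y | Y = 1] = (2 + 3 + 4 + 5 + 6 + 7) / 6 = 9/2.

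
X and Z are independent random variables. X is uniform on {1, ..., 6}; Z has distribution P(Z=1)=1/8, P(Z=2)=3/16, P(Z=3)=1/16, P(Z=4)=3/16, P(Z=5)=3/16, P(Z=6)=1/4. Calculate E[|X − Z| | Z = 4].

3/2

P(Z = 4) = 3/16.
Summing |X−Z|·P(x,y) over outcomes with Z = 4 gives 9/32.
E[|X − Z| | Z = 4] = (9/32) / (3/16) = 3/2.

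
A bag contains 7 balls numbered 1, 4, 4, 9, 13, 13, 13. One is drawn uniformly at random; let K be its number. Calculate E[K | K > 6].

12

P(K > 6) = 4/7.
Σ over the event: 9·1/7 + 13·3/7 = 48/7.
E[K | K > 6] = (48/7) / (4/7) = 12.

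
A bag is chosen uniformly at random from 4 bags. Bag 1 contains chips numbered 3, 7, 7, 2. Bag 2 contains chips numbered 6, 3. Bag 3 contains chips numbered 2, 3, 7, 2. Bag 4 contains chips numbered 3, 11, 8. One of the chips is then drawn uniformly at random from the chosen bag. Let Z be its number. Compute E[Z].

E[Z | bag 1] = (3+7+7+2)/4 = 19/4.
E[Z | bag 2] = (6+3)/2 = 9/2.
E[Z | bag 3] = (2+3+7+2)/4 = 7/2.
E[Z | bag 4] = (3+11+8)/3 = 22/3.
E[Z] = (1/4)·(19/4) + (1/4)·(9/2) + (1/4)·(7/2) + (1/4)·(22/3) = 241/48.

241/48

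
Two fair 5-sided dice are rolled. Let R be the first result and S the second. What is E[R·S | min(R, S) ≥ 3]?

16

Outcomes with min(R, S) ≥ 3: (3,3), (3,4), (3,5), (4,3), (4,4), (4,5), (5,3), (5,4), (5,5), each with probability 1/25.
E[R·S | min(R, S) ≥ 3] = (9 + 12 + 15 + 12 + 16 + 20 + 15 + 20 + 25) / 9 = 16.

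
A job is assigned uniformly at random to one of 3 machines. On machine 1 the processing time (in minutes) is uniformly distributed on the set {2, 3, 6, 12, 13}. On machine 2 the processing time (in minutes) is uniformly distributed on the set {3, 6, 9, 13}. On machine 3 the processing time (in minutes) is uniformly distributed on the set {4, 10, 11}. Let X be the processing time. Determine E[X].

1397/180

E[X | machine 1] = (2+3+6+12+13)/5 = 36/5.
E[X | machine 2] = (3+6+9+13)/4 = 31/4.
E[X | machine 3] = (4+10+11)/3 = 25/3.
E[X] = (1/3)·(36/5) + (1/3)·(31/4) + (1/3)·(25/3) = 1397/180.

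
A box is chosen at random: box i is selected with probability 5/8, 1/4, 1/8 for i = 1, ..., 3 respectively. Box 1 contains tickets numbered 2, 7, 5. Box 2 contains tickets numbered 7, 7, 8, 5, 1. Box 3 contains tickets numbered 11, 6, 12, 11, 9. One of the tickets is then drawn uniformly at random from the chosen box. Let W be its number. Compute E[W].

E[W | box 1] = (2+7+5)/3 = 14/3.
E[W | box 2] = (7+7+8+5+1)/5 = 28/5.
E[W | box 3] = (11+6+12+11+9)/5 = 49/5.
E[W] = (5/8)·(14/3) + (1/4)·(28/5) + (1/8)·(49/5) = 133/24.

133/24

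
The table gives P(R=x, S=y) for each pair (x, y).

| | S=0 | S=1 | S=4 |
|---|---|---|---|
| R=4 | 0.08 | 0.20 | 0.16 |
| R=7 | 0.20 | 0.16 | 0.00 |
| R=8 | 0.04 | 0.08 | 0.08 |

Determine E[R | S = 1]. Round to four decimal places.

5.8182

P(S = 1) = 0.44.
Σ R·P over the event = 4·(0.20) + 7·(0.16) + 8·(0.08) = 2.56.
E[R | S = 1] = (2.56) / (0.44) = 5.8182.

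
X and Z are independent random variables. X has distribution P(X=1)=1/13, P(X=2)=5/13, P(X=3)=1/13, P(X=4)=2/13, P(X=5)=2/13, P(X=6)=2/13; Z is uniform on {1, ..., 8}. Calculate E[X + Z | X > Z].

210/31

P(X > Z) = 31/104.
Summing (X+Z)·P(x,y) over outcomes with X > Z gives 105/52.
E[X + Z | X > Z] = (105/52) / (31/104) = 210/31.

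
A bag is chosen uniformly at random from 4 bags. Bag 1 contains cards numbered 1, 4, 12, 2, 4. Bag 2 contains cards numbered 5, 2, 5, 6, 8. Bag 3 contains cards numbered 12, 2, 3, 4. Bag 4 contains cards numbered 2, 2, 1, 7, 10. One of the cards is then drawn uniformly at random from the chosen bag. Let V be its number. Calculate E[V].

389/80

E[V | bag 1] = (1+4+12+2+4)/5 = 23/5.
E[V | bag 2] = (5+2+5+6+8)/5 = 26/5.
E[V | bag 3] = (12+2+3+4)/4 = 21/4.
E[V | bag 4] = (2+2+1+7+10)/5 = 22/5.
E[V] = (1/4)·(23/5) + (1/4)·(26/5) + (1/4)·(21/4) + (1/4)·(22/5) = 389/80.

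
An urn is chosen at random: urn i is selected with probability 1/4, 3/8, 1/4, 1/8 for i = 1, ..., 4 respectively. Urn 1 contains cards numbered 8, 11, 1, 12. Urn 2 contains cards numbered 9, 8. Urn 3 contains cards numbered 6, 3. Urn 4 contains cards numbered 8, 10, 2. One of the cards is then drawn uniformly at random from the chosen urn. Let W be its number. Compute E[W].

E[W | urn 1] = (8+11+1+12)/4 = 8.
E[W | urn 2] = (9+8)/2 = 17/2.
E[W | urn 3] = (6+3)/2 = 9/2.
E[W | urn 4] = (8+10+2)/3 = 20/3.
By the law of total expectation,
E[W] = (1/4)·(8) + (3/8)·(17/2) + (1/4)·(9/2) + (1/8)·(20/3) = 343/48.

343/48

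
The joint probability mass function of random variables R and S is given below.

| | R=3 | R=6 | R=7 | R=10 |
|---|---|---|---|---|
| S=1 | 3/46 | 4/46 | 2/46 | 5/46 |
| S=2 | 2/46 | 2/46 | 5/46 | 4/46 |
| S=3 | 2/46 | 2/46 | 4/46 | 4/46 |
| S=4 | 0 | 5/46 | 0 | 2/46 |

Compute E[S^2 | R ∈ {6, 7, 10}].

P(R ∈ {6, 7, 10}) = 39/46.
Summing S^2·P(R=x,S=y) over the conditioning event gives 257/46.
E[S^2 | R ∈ {6, 7, 10}] = (257/46) / (39/46) = 257/39.

257/39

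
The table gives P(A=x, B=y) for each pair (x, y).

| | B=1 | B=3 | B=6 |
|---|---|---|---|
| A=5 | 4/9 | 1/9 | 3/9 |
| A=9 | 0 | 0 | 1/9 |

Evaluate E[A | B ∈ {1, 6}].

11/2

P(B ∈ {1, 6}) = 8/9.
Σ A·P over the event = 5·(4/9) + 5·(3/9) + 9·(1/9) = 44/9.
E[A | B ∈ {1, 6}] = (44/9) / (8/9) = 11/2.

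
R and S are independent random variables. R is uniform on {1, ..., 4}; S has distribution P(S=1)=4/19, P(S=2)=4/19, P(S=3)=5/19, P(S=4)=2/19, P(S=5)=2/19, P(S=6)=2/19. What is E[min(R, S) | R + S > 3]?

P(R + S > 3) = 16/19.
Summing min(R,S)·P(x,y) over outcomes with R + S > 3 gives 137/76.
E[min(R, S) | R + S > 3] = (137/76) / (16/19) = 137/64.

137/64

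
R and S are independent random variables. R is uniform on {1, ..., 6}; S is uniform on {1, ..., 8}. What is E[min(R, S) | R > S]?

P(R > S) = 5/16.
Summing min(R,S)·P(x,y) over outcomes with R > S gives 35/48.
E[min(R, S) | R > S] = (35/48) / (5/16) = 7/3.

7/3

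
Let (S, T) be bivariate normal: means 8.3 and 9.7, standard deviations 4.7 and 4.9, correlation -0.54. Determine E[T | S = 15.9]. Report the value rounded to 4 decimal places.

5.4214

For a bivariate normal, E[T | S=x] = μ_T + ρ·(σ_T/σ_S)·(x − μ_S).
E[T | S=15.9] = 9.7 + (-0.54)·(4.9/4.7)·(15.9 − (8.3)) = 9.7 + (-0.56298)·(7.6) = 5.4214.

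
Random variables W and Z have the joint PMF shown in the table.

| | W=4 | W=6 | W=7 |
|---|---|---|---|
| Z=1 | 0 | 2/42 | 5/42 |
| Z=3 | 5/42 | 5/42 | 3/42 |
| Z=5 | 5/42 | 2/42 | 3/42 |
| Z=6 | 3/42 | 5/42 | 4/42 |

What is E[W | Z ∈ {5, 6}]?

P(Z ∈ {5, 6}) = 11/21.
Σ W·P over the event = 4·(5/42) + 4·(3/42) + 6·(2/42) + 6·(5/42) + 7·(3/42) + 7·(4/42) = 41/14.
E[W | Z ∈ {5, 6}] = (41/14) / (11/21) = 123/22.

123/22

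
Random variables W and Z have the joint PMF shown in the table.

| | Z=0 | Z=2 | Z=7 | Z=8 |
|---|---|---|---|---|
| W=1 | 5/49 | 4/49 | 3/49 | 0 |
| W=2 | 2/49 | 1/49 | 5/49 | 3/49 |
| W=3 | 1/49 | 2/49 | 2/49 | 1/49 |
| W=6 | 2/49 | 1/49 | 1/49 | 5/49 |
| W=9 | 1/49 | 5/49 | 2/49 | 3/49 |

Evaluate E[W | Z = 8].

P(Z = 8) = 12/49.
Summing W·P(W=x,Z=y) over the conditioning event gives 66/49.
E[W | Z = 8] = (66/49) / (12/49) = 11/2.

11/2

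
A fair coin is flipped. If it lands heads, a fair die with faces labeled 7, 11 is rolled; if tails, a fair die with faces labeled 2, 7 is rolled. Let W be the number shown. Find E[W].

27/4

E[W | heads] = (7+11)/2 = 9.
E[W | tails] = (2+7)/2 = 9/2.
E[W] = (1/2)·(9) + (1/2)·(9/2) = 27/4.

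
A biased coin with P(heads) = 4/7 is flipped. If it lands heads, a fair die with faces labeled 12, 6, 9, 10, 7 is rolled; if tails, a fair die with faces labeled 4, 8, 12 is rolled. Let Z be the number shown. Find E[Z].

E[Z | heads] = (12+6+9+10+7)/5 = 44/5.
E[Z | tails] = (4+8+12)/3 = 8.
E[Z] = (4/7)·(44/5) + (3/7)·(8) = 296/35.

296/35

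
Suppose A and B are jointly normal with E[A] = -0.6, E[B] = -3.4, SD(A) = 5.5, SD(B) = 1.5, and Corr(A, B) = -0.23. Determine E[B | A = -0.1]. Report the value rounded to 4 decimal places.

-3.4314

For a bivariate normal, E[B | A=x] = μ_B + ρ·(σ_B/σ_A)·(x − μ_A).
E[B | A=-0.1] = -3.4 + (-0.23)·(1.5/5.5)·(-0.1 − (-0.6)) = -3.4 + (-0.062727)·(0.5) = -3.4314.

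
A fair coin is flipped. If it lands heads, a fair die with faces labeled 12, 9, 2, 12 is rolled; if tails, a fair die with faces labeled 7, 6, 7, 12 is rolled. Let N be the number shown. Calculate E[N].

67/8

E[N | heads] = (12+9+2+12)/4 = 35/4.
E[N | tails] = (7+6+7+12)/4 = 8.
E[N] = (1/2)·(35/4) + (1/2)·(8) = 67/8.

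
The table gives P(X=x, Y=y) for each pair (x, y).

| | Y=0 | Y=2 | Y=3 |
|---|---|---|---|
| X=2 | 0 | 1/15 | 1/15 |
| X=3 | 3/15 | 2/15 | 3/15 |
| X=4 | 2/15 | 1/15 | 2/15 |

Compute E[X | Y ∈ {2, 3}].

31/10

P(Y ∈ {2, 3}) = 2/3.
Summing X·P(X=x,Y=y) over the conditioning event gives 31/15.
E[X | Y ∈ {2, 3}] = (31/15) / (2/3) = 31/10.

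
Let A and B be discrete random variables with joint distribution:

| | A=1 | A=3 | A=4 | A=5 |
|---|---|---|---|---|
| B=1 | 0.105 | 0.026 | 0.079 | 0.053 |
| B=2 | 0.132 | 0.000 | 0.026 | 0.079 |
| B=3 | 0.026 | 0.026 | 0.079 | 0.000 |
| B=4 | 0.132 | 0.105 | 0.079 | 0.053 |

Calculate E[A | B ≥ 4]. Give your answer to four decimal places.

P(B ≥ 4) = 0.369.
Σ A·P over the event = 1·(0.132) + 3·(0.105) + 4·(0.079) + 5·(0.053) = 1.028.
E[A | B ≥ 4] = (1.028) / (0.369) = 2.7859.

2.7859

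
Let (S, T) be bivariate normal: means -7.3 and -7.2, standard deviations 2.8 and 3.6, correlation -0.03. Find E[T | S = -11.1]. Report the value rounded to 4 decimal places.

-7.0534

E[T | S=x] = μ_T + ρ(σ_T/σ_S)(x − μ_S) for jointly normal variables.
E[T | S=-11.1] = -7.2 + (-0.03)·(3.6/2.8)·(-11.1 − (-7.3)) = -7.2 + (-0.038571)·(-3.8) = -7.0534.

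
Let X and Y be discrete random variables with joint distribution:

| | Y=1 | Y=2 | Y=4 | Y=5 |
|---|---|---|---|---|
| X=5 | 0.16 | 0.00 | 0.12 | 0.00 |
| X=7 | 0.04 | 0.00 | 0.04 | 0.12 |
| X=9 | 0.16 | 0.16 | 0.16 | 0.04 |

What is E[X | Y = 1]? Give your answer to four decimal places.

7.0000

P(Y = 1) = 0.36.
Σ X·P over the event = 5·(0.16) + 7·(0.04) + 9·(0.16) = 2.52.
E[X | Y = 1] = (2.52) / (0.36) = 7.0000.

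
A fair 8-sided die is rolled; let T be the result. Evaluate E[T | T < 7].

7/2

Given T < 7, T is equally likely to be any of {1, 2, 3, 4, 5, 6}.
E[T | T < 7] = (1 + 2 + 3 + 4 + 5 + 6) / 6 = 7/2.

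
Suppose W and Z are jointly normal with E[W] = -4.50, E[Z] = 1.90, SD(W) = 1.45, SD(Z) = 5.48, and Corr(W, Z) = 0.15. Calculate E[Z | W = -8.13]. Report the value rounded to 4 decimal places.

-0.1578

The regression of Z on W has slope ρ·σ_Z/σ_W and passes through (μ_W, μ_Z).
E[Z | W=-8.13] = 1.90 + (0.15)·(5.48/1.45)·(-8.13 − (-4.50)) = 1.90 + (0.5669)·(-3.63) = -0.1578.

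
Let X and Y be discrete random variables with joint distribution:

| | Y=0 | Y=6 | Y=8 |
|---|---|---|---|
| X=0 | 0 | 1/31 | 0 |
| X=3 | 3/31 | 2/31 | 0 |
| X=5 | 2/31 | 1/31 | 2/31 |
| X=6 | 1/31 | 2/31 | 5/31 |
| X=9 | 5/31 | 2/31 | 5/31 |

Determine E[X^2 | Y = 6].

P(Y = 6) = 8/31.
Σ X^2·P over the event = 0·(1/31) + 9·(2/31) + 25·(1/31) + 36·(2/31) + 81·(2/31) = 277/31.
E[X^2 | Y = 6] = (277/31) / (8/31) = 277/8.

277/8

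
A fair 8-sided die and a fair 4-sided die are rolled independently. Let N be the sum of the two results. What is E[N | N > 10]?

P(N > 10) = 3/32.
Σ over the event: 11·1/16 + 12·1/32 = 17/16.
E[N | N > 10] = (17/16) / (3/32) = 34/3.

34/3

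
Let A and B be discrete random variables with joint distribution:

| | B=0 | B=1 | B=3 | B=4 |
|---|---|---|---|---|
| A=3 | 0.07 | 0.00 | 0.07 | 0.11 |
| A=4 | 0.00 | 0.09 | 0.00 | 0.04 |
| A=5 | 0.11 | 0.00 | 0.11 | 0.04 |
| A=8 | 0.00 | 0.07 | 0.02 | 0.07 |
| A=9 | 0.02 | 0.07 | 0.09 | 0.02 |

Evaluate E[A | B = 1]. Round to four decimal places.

6.7391

P(B = 1) = 0.23.
Σ A·P over the event = 4·(0.09) + 8·(0.07) + 9·(0.07) = 1.55.
E[A | B = 1] = (1.55) / (0.23) = 6.7391.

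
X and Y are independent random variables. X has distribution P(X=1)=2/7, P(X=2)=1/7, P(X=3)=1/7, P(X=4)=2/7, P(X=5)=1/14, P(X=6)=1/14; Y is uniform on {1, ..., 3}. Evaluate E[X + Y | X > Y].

47/8

P(X > Y) = 4/7.
Summing (X+Y)·P(x,y) over outcomes with X > Y gives 47/14.
E[X + Y | X > Y] = (47/14) / (4/7) = 47/8.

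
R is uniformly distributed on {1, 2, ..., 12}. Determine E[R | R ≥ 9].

Given R ≥ 9, R is equally likely to be any of {9, 10, 11, 12}.
E[R | R ≥ 9] = (9 + 10 + 11 + 12) / 4 = 21/2.

21/2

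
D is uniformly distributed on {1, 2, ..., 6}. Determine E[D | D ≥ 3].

Given D ≥ 3, D is equally likely to be any of {3, 4, 5, 6}.
E[D | D ≥ 3] = (3 + 4 + 5 + 6) / 4 = 9/2.

9/2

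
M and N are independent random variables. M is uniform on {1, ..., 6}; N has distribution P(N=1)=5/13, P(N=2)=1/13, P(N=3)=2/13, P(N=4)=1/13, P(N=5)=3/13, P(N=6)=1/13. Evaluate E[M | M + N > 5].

21/5

P(M + N > 5) = 25/39.
Summing M·P(x,y) over outcomes with M + N > 5 gives 35/13.
E[M | M + N > 5] = (35/13) / (25/39) = 21/5.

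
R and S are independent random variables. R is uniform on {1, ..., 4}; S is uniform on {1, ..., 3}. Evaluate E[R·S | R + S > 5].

P(R + S > 5) = 1/4.
Summing RS·P(x,y) over outcomes with R + S > 5 gives 29/12.
E[R·S | R + S > 5] = (29/12) / (1/4) = 29/3.

29/3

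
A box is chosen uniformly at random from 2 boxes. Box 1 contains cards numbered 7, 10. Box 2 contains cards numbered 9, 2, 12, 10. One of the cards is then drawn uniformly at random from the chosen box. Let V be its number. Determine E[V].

67/8

E[V | box 1] = (7+10)/2 = 17/2.
E[V | box 2] = (9+2+12+10)/4 = 33/4.
By the law of total expectation,
E[V] = (1/2)·(17/2) + (1/2)·(33/4) = 67/8.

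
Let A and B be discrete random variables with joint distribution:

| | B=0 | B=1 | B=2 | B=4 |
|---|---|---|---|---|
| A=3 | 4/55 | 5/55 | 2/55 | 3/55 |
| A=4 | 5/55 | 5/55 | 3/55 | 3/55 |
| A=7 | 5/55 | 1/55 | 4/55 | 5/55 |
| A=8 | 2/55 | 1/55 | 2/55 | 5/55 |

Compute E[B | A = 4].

P(A = 4) = 16/55.
Summing B·P(A=x,B=y) over the conditioning event gives 23/55.
E[B | A = 4] = (23/55) / (16/55) = 23/16.

23/16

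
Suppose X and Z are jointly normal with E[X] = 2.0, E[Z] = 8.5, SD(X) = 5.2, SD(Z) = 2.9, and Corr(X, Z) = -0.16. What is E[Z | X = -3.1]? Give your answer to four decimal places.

8.9551

For a bivariate normal, E[Z | X=x] = μ_Z + ρ·(σ_Z/σ_X)·(x − μ_X).
E[Z | X=-3.1] = 8.5 + (-0.16)·(2.9/5.2)·(-3.1 − (2.0)) = 8.5 + (-0.089231)·(-5.1) = 8.9551.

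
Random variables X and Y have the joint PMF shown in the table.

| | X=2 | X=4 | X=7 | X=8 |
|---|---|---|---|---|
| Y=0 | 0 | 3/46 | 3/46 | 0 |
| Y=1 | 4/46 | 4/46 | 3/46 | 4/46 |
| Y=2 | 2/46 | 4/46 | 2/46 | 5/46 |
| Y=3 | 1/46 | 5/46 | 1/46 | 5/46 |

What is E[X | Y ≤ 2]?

92/17

P(Y ≤ 2) = 17/23.
Summing X·P(X=x,Y=y) over the conditioning event gives 4.
E[X | Y ≤ 2] = (4) / (17/23) = 92/17.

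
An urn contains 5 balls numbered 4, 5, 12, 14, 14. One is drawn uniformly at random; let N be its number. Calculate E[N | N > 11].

40/3

P(N > 11) = 3/5.
Σ over the event: 12·1/5 + 14·2/5 = 8.
E[N | N > 11] = (8) / (3/5) = 40/3.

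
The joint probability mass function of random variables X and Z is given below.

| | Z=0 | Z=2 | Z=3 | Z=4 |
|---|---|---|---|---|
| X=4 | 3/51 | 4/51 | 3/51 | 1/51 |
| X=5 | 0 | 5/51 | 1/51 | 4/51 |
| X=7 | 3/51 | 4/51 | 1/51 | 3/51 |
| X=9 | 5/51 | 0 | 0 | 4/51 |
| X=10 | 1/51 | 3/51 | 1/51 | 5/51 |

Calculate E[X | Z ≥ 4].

131/17

P(Z ≥ 4) = 1/3.
Σ X·P over the event = 4·(1/51) + 5·(4/51) + 7·(3/51) + 9·(4/51) + 10·(5/51) = 131/51.
E[X | Z ≥ 4] = (131/51) / (1/3) = 131/17.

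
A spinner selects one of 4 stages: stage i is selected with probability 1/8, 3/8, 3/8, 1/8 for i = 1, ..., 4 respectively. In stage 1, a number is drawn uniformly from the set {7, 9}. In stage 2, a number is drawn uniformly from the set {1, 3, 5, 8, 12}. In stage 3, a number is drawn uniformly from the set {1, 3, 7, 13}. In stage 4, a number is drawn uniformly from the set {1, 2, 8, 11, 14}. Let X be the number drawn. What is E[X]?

E[X | stage 1] = (7+9)/2 = 8.
E[X | stage 2] = (1+3+5+8+12)/5 = 29/5.
E[X | stage 3] = (1+3+7+13)/4 = 6.
E[X | stage 4] = (1+2+8+11+14)/5 = 36/5.
By the law of total expectation,
E[X] = (1/8)·(8) + (3/8)·(29/5) + (3/8)·(6) + (1/8)·(36/5) = 253/40.

253/40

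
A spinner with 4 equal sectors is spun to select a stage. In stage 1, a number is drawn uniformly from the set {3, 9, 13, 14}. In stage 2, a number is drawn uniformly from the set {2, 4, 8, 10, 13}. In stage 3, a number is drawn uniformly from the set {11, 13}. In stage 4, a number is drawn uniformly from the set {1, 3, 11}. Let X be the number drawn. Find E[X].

E[X | stage 1] = (3+9+13+14)/4 = 39/4.
E[X | stage 2] = (2+4+8+10+13)/5 = 37/5.
E[X | stage 3] = (11+13)/2 = 12.
E[X | stage 4] = (1+3+11)/3 = 5.
E[X] = (1/4)·(39/4) + (1/4)·(37/5) + (1/4)·(12) + (1/4)·(5) = 683/80.

683/80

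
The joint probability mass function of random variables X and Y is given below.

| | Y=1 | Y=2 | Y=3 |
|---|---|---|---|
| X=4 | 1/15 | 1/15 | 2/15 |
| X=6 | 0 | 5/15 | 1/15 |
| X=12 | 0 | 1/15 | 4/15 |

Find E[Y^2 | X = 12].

P(X = 12) = 1/3.
Σ Y^2·P over the event = 4·(1/15) + 9·(4/15) = 8/3.
E[Y^2 | X = 12] = (8/3) / (1/3) = 8.

8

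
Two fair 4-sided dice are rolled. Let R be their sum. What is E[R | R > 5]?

P(R > 5) = 3/8.
Σ over the event: 6·3/16 + 7·1/8 + 8·1/16 = 5/2.
E[R | R > 5] = (5/2) / (3/8) = 20/3.

20/3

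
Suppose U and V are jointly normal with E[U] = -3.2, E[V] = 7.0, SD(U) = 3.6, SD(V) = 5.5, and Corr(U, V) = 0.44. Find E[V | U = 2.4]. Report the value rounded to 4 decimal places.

10.7644

For a bivariate normal, E[V | U=x] = μ_V + ρ·(σ_V/σ_U)·(x − μ_U).
E[V | U=2.4] = 7.0 + (0.44)·(5.5/3.6)·(2.4 − (-3.2)) = 7.0 + (0.67222)·(5.6) = 10.7644.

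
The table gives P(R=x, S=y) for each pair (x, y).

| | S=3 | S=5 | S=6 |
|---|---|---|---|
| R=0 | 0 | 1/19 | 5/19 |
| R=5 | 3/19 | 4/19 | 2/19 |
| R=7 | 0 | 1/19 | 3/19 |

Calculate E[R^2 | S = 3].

25

P(S = 3) = 3/19.
Σ R^2·P over the event = 25·(3/19) = 75/19.
E[R^2 | S = 3] = (75/19) / (3/19) = 25.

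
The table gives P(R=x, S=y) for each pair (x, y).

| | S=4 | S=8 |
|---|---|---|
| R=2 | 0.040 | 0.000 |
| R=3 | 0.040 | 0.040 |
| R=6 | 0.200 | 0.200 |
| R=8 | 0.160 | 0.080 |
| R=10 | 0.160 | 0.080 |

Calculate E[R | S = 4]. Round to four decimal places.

P(S = 4) = 0.600.
Σ R·P over the event = 2·(0.040) + 3·(0.040) + 6·(0.200) + 8·(0.160) + 10·(0.160) = 4.280.
E[R | S = 4] = (4.280) / (0.600) = 7.1333.

7.1333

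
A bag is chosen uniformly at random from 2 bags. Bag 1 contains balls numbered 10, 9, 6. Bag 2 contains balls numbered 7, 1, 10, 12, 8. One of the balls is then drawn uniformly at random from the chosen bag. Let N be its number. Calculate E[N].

239/30

E[N | bag 1] = (10+9+6)/3 = 25/3.
E[N | bag 2] = (7+1+10+12+8)/5 = 38/5.
E[N] = (1/2)·(25/3) + (1/2)·(38/5) = 239/30.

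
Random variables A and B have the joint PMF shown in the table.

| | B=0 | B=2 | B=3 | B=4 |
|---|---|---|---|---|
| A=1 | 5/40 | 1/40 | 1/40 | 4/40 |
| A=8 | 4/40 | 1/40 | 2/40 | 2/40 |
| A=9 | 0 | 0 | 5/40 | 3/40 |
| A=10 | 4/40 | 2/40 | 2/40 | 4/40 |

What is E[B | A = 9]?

27/8

P(A = 9) = 1/5.
Σ B·P over the event = 3·(5/40) + 4·(3/40) = 27/40.
E[B | A = 9] = (27/40) / (1/5) = 27/8.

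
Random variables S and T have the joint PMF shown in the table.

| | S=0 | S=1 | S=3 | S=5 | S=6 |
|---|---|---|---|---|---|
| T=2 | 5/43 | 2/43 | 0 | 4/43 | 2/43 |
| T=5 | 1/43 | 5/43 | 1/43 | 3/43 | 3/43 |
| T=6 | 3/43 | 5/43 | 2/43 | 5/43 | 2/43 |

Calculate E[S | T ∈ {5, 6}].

89/30

P(T ∈ {5, 6}) = 30/43.
Summing S·P(S=x,T=y) over the conditioning event gives 89/43.
E[S | T ∈ {5, 6}] = (89/43) / (30/43) = 89/30.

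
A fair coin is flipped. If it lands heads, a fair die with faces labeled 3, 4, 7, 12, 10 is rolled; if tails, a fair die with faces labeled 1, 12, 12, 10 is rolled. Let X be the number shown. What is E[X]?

319/40

E[X | heads] = (3+4+7+12+10)/5 = 36/5.
E[X | tails] = (1+12+12+10)/4 = 35/4.
E[X] = (1/2)·(36/5) + (1/2)·(35/4) = 319/40.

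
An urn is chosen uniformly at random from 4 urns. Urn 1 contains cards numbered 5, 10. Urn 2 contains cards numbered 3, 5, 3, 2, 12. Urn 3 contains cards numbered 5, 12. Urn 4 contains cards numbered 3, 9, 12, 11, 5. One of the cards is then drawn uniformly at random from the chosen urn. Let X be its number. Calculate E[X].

E[X | urn 1] = (5+10)/2 = 15/2.
E[X | urn 2] = (3+5+3+2+12)/5 = 5.
E[X | urn 3] = (5+12)/2 = 17/2.
E[X | urn 4] = (3+9+12+11+5)/5 = 8.
E[X] = (1/4)·(15/2) + (1/4)·(5) + (1/4)·(17/2) + (1/4)·(8) = 29/4.

29/4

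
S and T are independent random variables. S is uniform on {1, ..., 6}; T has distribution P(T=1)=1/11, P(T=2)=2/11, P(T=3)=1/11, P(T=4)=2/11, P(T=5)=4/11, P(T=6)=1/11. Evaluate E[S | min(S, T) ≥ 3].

9/2

P(min(S, T) ≥ 3) = 16/33.
Summing S·P(x,y) over outcomes with min(S, T) ≥ 3 gives 24/11.
E[S | min(S, T) ≥ 3] = (24/11) / (16/33) = 9/2.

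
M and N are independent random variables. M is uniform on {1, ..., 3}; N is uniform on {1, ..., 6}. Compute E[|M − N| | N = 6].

Outcomes with N = 6: (1,6), (2,6), (3,6), each with probability 1/18.
E[|M − N| | N = 6] = (5 + 4 + 3) / 3 = 4.

4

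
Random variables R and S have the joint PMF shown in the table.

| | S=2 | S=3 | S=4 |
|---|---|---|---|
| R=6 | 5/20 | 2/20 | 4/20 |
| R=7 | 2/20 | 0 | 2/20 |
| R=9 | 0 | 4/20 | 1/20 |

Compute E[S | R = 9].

P(R = 9) = 1/4.
Summing S·P(R=x,S=y) over the conditioning event gives 4/5.
E[S | R = 9] = (4/5) / (1/4) = 16/5.

16/5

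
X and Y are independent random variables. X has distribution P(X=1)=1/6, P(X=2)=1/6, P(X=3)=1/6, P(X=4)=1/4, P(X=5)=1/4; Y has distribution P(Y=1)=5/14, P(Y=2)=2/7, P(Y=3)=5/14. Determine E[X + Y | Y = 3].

25/4

P(Y = 3) = 5/14.
Summing (X+Y)·P(x,y) over outcomes with Y = 3 gives 125/56.
E[X + Y | Y = 3] = (125/56) / (5/14) = 25/4.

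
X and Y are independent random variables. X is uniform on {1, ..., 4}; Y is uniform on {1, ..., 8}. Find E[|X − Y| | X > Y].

Outcomes with X > Y: (2,1), (3,1), (3,2), (4,1), (4,2), (4,3), each with probability 1/32.
E[|X − Y| | X > Y] = (1 + 2 + 1 + 3 + 2 + 1) / 6 = 5/3.

5/3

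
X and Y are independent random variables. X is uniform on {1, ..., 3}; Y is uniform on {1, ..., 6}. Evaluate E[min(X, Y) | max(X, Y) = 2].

4/3

P(max(X, Y) = 2) = 1/6.
Summing min(X,Y)·P(x,y) over outcomes with max(X, Y) = 2 gives 2/9.
E[min(X, Y) | max(X, Y) = 2] = (2/9) / (1/6) = 4/3.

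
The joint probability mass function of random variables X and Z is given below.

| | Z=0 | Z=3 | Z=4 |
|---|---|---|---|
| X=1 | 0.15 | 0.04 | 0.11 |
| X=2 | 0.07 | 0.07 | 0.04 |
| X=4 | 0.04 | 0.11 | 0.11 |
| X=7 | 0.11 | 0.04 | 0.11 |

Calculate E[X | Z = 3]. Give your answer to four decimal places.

P(Z = 3) = 0.26.
Summing X·P(X=x,Z=y) over the conditioning event gives 0.90.
E[X | Z = 3] = (0.90) / (0.26) = 3.4615.

3.4615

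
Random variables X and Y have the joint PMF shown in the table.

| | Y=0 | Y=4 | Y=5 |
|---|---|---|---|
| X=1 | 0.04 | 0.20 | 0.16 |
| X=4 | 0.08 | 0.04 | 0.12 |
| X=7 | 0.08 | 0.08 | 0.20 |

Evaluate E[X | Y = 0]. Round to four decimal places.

P(Y = 0) = 0.20.
Σ X·P over the event = 1·(0.04) + 4·(0.08) + 7·(0.08) = 0.92.
E[X | Y = 0] = (0.92) / (0.20) = 4.6000.

4.6000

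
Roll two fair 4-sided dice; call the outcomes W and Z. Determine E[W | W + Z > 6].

Outcomes with W + Z > 6: (3,4), (4,3), (4,4), each with probability 1/16.
E[W | W + Z > 6] = (3 + 4 + 4) / 3 = 11/3.

11/3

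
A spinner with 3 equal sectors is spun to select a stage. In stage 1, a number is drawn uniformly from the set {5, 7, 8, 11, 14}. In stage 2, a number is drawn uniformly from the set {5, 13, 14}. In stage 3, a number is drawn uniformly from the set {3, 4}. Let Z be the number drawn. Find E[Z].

139/18

E[Z | stage 1] = (5+7+8+11+14)/5 = 9.
E[Z | stage 2] = (5+13+14)/3 = 32/3.
E[Z | stage 3] = (3+4)/2 = 7/2.
By the law of total expectation,
E[Z] = (1/3)·(9) + (1/3)·(32/3) + (1/3)·(7/2) = 139/18.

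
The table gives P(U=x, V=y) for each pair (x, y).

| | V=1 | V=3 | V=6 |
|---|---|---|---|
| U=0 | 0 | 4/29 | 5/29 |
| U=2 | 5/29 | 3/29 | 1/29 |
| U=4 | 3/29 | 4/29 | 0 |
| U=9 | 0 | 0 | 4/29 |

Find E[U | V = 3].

P(V = 3) = 11/29.
Σ U·P over the event = 0·(4/29) + 2·(3/29) + 4·(4/29) = 22/29.
E[U | V = 3] = (22/29) / (11/29) = 2.

2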